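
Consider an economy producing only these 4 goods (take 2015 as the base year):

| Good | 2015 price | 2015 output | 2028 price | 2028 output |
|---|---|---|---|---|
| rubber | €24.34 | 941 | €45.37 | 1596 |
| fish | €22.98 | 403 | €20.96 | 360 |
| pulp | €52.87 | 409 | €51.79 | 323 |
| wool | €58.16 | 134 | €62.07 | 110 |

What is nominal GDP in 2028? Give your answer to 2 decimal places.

Nominal GDP 2028 = Σ (p_2028 × q_2028) = 45.37·1596 + 20.96·360 + 51.79·323 + 62.07·110 = 103511.99.

€103511.99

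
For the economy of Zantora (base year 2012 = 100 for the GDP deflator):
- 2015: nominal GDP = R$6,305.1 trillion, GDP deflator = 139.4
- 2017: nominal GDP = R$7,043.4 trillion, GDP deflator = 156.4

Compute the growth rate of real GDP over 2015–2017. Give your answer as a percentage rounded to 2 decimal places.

Real GDP 2015 = 6305.1 / 1.394 = 4523.03.
Real GDP 2017 = 7043.4 / 1.564 = 4503.45.
Real growth = 4503.45 / 4523.03 − 1 = -0.0043.

-0.43%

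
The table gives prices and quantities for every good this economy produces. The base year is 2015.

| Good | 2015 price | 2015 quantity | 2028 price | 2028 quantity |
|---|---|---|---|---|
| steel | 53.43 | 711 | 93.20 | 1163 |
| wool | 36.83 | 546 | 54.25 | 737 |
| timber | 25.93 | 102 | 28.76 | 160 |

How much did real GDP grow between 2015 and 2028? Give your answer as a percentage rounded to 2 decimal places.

53.82%

Real GDP 2015 = Nominal GDP 2015 = 53.43·711 + 36.83·546 + 25.93·102 = 60742.77.
Real GDP 2028 (at 2015 prices) = 53.43·1163 + 36.83·737 + 25.93·160 = 93431.60.
Real growth = 93431.60/60742.77 − 1 = 0.5382.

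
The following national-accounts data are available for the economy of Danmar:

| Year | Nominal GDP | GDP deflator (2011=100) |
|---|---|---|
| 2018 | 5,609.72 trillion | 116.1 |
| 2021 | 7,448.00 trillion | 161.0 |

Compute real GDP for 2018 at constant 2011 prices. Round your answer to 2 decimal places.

4,831.80 trillion

Real GDP = Nominal / (GDP deflator/100) = 5609.72 / 1.161 = 4831.80.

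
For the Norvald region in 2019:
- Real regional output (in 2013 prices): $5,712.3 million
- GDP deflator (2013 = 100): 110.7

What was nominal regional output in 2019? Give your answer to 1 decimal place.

Nominal regional output = Real × (GDP deflator/100) = 5712.3 × 1.107 = 6323.52.

$6,323.5 million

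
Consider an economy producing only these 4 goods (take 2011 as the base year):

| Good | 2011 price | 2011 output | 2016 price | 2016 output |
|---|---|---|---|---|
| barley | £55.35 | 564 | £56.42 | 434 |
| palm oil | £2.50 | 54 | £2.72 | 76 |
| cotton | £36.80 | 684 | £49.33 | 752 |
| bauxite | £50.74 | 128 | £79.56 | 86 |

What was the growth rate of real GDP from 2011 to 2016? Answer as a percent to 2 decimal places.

-10.74%

Real GDP 2011 = Nominal GDP 2011 = 55.35·564 + 2.50·54 + 36.80·684 + 50.74·128 = 63018.32.
Real GDP 2016 (at 2011 prices) = 55.35·434 + 2.50·76 + 36.80·752 + 50.74·86 = 56249.14.
Real growth = 56249.14/63018.32 − 1 = -0.1074.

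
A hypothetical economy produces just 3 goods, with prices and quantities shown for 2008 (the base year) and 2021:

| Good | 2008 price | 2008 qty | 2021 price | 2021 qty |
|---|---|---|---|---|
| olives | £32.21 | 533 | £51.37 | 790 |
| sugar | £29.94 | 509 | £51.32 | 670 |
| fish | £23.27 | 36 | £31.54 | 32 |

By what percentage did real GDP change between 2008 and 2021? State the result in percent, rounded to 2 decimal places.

39.12%

Real GDP 2008 = Nominal GDP 2008 = 32.21·533 + 29.94·509 + 23.27·36 = 33245.11.
Real GDP 2021 (at 2008 prices) = 32.21·790 + 29.94·670 + 23.27·32 = 46250.34.
Real growth = 46250.34/33245.11 − 1 = 0.3912.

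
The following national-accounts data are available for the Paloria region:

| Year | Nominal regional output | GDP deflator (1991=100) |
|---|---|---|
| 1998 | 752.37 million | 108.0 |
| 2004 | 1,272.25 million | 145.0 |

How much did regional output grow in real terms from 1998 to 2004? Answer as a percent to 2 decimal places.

25.95%

Deflate each year: 1998 → 752.37/1.080 = 696.64; 2004 → 1272.25/1.450 = 877.41.
So real regional output changed by 877.41/696.64 − 1 = 0.2595, i.e. 25.95%.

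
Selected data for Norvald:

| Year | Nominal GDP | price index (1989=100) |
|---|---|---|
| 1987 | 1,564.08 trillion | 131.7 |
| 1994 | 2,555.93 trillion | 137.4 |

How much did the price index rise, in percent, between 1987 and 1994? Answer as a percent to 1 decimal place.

Price-level change = 137.4 / 131.7 − 1 = 0.0433.

4.3%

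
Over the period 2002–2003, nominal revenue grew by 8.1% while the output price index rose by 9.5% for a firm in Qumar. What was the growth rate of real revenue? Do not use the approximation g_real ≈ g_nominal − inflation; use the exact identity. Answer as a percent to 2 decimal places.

-1.28%

(1 + g_nom) = (1 + g_real)(1 + π), so g_real = 1.0810 / 1.0950 − 1 = -0.01279.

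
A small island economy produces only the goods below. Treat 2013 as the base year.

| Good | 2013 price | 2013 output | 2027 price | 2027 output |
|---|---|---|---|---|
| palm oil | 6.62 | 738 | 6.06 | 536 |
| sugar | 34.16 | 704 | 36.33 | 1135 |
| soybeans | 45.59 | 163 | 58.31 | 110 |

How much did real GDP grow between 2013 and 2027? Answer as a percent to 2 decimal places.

30.16%

Real GDP 2013 = Nominal GDP 2013 = 6.62·738 + 34.16·704 + 45.59·163 = 36365.37.
Real GDP 2027 (at 2013 prices) = 6.62·536 + 34.16·1135 + 45.59·110 = 47334.82.
Real growth = 47334.82/36365.37 − 1 = 0.3016.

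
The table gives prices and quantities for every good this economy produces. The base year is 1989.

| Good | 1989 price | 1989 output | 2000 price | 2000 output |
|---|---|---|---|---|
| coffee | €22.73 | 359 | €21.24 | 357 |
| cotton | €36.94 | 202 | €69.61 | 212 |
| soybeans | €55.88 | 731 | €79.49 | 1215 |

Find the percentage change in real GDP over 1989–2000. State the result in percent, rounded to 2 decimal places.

Real GDP 1989 = Nominal GDP 1989 = 22.73·359 + 36.94·202 + 55.88·731 = 56470.23.
Real GDP 2000 (at 1989 prices) = 22.73·357 + 36.94·212 + 55.88·1215 = 83840.09.
Real growth = 83840.09/56470.23 − 1 = 0.4847.

48.47%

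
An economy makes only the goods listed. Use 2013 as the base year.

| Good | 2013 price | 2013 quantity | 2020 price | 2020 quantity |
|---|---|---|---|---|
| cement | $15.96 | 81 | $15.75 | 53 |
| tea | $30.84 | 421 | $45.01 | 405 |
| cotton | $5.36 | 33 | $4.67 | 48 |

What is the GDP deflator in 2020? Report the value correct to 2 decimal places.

Nominal GDP 2020 = 15.75·53 + 45.01·405 + 4.67·48 = 19287.96.
Real GDP 2020 (at 2013 prices) = 15.96·53 + 30.84·405 + 5.36·48 = 13593.36.
Deflator = Nominal/Real × 100 = 19287.96/13593.36 × 100 = 141.893.

141.89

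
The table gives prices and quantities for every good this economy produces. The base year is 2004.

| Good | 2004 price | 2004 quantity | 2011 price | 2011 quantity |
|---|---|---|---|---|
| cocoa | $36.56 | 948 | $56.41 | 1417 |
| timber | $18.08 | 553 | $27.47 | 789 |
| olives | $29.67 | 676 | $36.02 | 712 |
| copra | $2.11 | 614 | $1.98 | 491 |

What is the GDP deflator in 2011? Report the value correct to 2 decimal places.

Nominal GDP 2011 = 56.41·1417 + 27.47·789 + 36.02·712 + 1.98·491 = 128225.22.
Real GDP 2011 (at 2004 prices) = 36.56·1417 + 18.08·789 + 29.67·712 + 2.11·491 = 88231.69.
Deflator = Nominal/Real × 100 = 128225.22/88231.69 × 100 = 145.328.

145.33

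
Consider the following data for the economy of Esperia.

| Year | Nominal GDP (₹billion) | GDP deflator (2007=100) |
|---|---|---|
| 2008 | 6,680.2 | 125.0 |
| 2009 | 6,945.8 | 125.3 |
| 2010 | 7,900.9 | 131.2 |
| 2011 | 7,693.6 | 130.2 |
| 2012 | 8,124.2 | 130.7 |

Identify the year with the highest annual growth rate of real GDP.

2009: real = 6945.8/1.253 = 5543.34; growth vs 2008 (5344.16) = 3.73%.
2010: real = 7900.9/1.312 = 6022.03; growth vs 2009 (5543.34) = 8.64%.
2011: real = 7693.6/1.302 = 5909.06; growth vs 2010 (6022.03) = -1.88%.
2012: real = 8124.2/1.307 = 6215.91; growth vs 2011 (5909.06) = 5.19%.

2010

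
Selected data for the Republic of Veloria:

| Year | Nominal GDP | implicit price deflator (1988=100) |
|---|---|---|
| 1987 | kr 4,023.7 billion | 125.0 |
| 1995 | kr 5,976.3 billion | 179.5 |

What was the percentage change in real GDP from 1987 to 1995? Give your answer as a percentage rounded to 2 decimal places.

Real GDP 1987 = 4023.7 / 1.250 = 3218.96.
Real GDP 1995 = 5976.3 / 1.795 = 3329.42.
Real growth = 3329.42 / 3218.96 − 1 = 0.0343.

3.43%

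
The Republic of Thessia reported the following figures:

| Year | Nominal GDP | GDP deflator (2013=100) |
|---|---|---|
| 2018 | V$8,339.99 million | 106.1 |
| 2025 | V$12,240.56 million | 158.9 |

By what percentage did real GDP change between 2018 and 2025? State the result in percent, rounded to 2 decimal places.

Real GDP 2018 = 8339.99 / 1.061 = 7860.50.
Real GDP 2025 = 12240.56 / 1.589 = 7703.31.
Real growth = 7703.31 / 7860.50 − 1 = -0.0200.

-2.00%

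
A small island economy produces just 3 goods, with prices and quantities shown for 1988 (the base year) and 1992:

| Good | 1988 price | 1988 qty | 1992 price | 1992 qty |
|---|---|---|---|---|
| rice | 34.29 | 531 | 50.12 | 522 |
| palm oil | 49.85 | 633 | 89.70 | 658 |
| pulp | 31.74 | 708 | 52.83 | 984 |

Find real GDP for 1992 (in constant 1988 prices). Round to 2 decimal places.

Real GDP 1992 = Σ (p_1988 × q_1992) = 34.29·522 + 49.85·658 + 31.74·984 = 81932.84.

81932.84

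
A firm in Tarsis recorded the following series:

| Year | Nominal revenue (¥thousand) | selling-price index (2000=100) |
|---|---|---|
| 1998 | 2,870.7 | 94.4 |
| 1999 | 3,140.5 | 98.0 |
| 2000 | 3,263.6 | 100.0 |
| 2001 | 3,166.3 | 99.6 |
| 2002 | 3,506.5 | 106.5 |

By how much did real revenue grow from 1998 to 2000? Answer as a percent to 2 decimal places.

7.32%

Real revenue 1998 = 2870.7/0.944 = 3041.00.
Real revenue 2000 = 3263.6/1.000 = 3263.60.
Change = 3263.60/3041.00 − 1 = 0.0732.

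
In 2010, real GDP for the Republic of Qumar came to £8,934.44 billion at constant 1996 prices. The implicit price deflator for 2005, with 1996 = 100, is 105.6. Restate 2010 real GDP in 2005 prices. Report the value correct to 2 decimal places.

Real GDP in 2005 prices = Real GDP in 1996 prices × (P_2005/P_1996) = 8934.44 × 1.056 = 9434.77.

£9,434.77 billion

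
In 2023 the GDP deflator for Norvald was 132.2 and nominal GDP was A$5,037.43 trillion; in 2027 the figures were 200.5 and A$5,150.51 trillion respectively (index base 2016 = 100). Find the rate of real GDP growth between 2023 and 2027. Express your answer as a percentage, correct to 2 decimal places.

-32.58%

Deflate each year: 2023 → 5037.43/1.322 = 3810.46; 2027 → 5150.51/2.005 = 2568.83.
So real GDP changed by 2568.83/3810.46 − 1 = -0.3258, i.e. -32.58%.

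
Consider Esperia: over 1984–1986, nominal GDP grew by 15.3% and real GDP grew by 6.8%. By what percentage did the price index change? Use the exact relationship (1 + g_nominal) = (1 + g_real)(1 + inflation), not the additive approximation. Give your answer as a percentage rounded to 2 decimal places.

7.96%

(1 + g_nom) = (1 + g_real)(1 + π), so π = 1.1530 / 1.0680 − 1 = 0.07959.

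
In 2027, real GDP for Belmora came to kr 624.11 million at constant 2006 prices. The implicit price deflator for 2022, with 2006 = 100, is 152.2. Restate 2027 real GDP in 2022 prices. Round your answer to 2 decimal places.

kr 949.90 million

Real GDP in 2022 prices = Real GDP in 2006 prices × (P_2022/P_2006) = 624.11 × 1.522 = 949.90.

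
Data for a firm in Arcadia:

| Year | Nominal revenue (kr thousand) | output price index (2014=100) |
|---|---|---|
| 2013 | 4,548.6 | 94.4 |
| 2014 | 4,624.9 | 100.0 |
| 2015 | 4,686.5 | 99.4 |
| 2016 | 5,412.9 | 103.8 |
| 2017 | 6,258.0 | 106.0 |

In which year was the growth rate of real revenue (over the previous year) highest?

2017

2014: real = 4624.9/1.000 = 4624.90; growth vs 2013 (4818.43) = -4.02%.
2015: real = 4686.5/0.994 = 4714.79; growth vs 2014 (4624.90) = 1.94%.
2016: real = 5412.9/1.038 = 5214.74; growth vs 2015 (4714.79) = 10.60%.
2017: real = 6258.0/1.060 = 5903.77; growth vs 2016 (5214.74) = 13.21%.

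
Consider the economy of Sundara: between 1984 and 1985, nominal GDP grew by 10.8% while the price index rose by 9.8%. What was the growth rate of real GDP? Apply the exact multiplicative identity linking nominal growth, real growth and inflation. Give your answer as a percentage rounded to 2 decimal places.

0.91%

(1 + g_nom) = (1 + g_real)(1 + π), so g_real = 1.1080 / 1.0980 − 1 = 0.00911.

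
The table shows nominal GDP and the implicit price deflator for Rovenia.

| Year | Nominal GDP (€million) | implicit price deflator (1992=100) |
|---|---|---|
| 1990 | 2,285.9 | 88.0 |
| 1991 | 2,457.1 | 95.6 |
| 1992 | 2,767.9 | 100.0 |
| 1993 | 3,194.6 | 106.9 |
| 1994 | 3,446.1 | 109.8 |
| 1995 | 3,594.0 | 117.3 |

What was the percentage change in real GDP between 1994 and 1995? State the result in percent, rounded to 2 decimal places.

Real GDP 1994 = 3446.1/1.098 = 3138.52.
Real GDP 1995 = 3594.0/1.173 = 3063.94.
Change = 3063.94/3138.52 − 1 = -0.0238.

-2.38%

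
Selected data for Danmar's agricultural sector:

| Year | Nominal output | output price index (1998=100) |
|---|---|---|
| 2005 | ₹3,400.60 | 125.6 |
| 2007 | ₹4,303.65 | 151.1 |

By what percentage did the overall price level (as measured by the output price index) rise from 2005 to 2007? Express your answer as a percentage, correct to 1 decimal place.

20.3%

Price-level change = 151.1 / 125.6 − 1 = 0.2030.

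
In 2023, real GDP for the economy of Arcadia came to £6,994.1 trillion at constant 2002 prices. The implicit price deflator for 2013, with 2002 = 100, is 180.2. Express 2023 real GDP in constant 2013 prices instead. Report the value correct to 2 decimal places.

Real GDP in 2013 prices = Real GDP in 2002 prices × (P_2013/P_2002) = 6994.1 × 1.802 = 12603.37.

£12,603.37 trillion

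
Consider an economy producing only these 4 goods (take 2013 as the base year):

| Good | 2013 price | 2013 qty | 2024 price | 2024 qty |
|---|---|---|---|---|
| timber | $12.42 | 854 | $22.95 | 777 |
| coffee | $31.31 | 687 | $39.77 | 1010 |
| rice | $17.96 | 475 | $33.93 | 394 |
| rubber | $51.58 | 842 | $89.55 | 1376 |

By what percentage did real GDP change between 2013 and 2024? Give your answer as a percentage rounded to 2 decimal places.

Real GDP 2013 = Nominal GDP 2013 = 12.42·854 + 31.31·687 + 17.96·475 + 51.58·842 = 84078.01.
Real GDP 2024 (at 2013 prices) = 12.42·777 + 31.31·1010 + 17.96·394 + 51.58·1376 = 119323.76.
Real growth = 119323.76/84078.01 − 1 = 0.4192.

41.92%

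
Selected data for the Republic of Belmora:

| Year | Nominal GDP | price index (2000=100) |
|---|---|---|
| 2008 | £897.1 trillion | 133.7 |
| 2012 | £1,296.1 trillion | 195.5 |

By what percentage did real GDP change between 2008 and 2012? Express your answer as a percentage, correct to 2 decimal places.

-1.19%

Real GDP 2008 = 897.1 / 1.337 = 670.98.
Real GDP 2012 = 1296.1 / 1.955 = 662.97.
Real growth = 662.97 / 670.98 − 1 = -0.0119.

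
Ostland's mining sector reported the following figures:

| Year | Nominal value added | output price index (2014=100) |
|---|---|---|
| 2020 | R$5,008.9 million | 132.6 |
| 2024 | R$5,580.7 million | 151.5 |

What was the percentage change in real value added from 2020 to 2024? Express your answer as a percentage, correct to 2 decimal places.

-2.48%

Real value added 2020 = 5008.9 / 1.326 = 3777.45.
Real value added 2024 = 5580.7 / 1.515 = 3683.63.
Real growth = 3683.63 / 3777.45 − 1 = -0.0248.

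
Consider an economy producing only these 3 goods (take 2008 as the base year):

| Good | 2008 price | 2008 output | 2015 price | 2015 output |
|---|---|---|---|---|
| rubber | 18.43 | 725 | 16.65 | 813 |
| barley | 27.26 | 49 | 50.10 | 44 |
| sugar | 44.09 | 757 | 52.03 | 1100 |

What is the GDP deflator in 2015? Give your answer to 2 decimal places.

Nominal GDP 2015 = 16.65·813 + 50.10·44 + 52.03·1100 = 72973.85.
Real GDP 2015 (at 2008 prices) = 18.43·813 + 27.26·44 + 44.09·1100 = 64682.03.
Deflator = Nominal/Real × 100 = 72973.85/64682.03 × 100 = 112.819.

112.82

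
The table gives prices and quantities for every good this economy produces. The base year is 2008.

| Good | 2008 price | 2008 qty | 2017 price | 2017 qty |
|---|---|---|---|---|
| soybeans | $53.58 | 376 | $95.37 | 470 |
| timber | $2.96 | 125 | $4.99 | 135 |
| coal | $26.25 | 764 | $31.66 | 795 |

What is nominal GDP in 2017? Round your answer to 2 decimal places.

Nominal GDP 2017 = Σ (p_2017 × q_2017) = 95.37·470 + 4.99·135 + 31.66·795 = 70667.25.

$70667.25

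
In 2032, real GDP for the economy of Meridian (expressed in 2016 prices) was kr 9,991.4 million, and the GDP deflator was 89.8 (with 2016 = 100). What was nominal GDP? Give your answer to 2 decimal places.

kr 8,972.28 million

Nominal GDP = Real × (GDP deflator/100) = 9991.4 × 0.898 = 8972.28.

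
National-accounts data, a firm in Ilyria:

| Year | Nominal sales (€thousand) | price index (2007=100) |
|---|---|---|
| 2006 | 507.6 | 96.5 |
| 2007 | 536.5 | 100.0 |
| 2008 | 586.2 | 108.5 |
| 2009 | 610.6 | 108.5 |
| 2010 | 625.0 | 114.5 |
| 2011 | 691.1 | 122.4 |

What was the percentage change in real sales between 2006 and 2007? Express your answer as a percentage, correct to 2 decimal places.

Real sales 2006 = 507.6/0.965 = 526.01.
Real sales 2007 = 536.5/1.000 = 536.50.
Change = 536.50/526.01 − 1 = 0.0199.

1.99%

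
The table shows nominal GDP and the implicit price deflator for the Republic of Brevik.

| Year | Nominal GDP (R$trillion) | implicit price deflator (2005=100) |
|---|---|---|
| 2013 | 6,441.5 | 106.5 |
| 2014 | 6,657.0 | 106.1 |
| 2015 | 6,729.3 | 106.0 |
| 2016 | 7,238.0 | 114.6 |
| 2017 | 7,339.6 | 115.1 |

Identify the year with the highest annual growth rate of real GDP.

2014

2014: real = 6657.0/1.061 = 6274.27; growth vs 2013 (6048.36) = 3.74%.
2015: real = 6729.3/1.060 = 6348.40; growth vs 2014 (6274.27) = 1.18%.
2016: real = 7238.0/1.146 = 6315.88; growth vs 2015 (6348.40) = -0.51%.
2017: real = 7339.6/1.151 = 6376.72; growth vs 2016 (6315.88) = 0.96%.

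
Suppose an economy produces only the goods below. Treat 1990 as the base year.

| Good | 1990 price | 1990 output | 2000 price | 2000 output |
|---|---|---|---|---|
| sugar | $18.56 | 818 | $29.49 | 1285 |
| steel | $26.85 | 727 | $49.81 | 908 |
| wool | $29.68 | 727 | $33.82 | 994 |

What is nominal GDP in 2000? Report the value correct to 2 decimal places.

$116739.21

Nominal GDP 2000 = Σ (p_2000 × q_2000) = 29.49·1285 + 49.81·908 + 33.82·994 = 116739.21.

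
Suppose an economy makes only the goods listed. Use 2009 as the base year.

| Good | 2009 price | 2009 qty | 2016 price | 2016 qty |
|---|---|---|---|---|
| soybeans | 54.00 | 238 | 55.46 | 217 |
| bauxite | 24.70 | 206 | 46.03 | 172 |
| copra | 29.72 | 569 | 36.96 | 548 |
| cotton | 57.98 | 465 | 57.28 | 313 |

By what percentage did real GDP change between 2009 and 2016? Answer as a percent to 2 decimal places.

-18.46%

Real GDP 2009 = Nominal GDP 2009 = 54.00·238 + 24.70·206 + 29.72·569 + 57.98·465 = 61811.58.
Real GDP 2016 (at 2009 prices) = 54.00·217 + 24.70·172 + 29.72·548 + 57.98·313 = 50400.70.
Real growth = 50400.70/61811.58 − 1 = -0.1846.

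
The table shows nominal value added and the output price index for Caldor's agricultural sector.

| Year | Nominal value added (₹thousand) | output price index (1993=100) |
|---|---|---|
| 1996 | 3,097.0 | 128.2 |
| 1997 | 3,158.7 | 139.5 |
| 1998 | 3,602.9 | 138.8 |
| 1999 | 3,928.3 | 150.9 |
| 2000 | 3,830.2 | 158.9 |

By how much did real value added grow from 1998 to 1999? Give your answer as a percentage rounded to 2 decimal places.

0.29%

Real value added 1998 = 3602.9/1.388 = 2595.75.
Real value added 1999 = 3928.3/1.509 = 2603.25.
Change = 2603.25/2595.75 − 1 = 0.0029.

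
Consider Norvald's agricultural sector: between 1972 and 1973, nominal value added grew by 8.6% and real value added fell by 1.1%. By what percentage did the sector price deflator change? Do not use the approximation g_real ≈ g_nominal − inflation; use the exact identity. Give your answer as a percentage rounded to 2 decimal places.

9.81%

(1 + g_nom) = (1 + g_real)(1 + π), so π = 1.0860 / 0.9890 − 1 = 0.09808.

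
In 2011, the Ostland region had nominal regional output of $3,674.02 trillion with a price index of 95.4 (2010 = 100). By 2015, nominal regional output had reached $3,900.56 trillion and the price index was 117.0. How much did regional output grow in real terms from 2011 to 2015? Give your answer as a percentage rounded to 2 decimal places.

Deflate each year: 2011 → 3674.02/0.954 = 3851.17; 2015 → 3900.56/1.170 = 3333.81.
So real regional output changed by 3333.81/3851.17 − 1 = -0.1343, i.e. -13.43%.

-13.43%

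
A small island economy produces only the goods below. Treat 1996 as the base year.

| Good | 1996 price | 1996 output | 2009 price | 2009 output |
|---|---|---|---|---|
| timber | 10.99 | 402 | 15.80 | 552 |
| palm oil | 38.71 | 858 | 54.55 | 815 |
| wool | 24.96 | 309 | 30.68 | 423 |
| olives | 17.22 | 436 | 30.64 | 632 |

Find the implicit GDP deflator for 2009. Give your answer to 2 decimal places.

Nominal GDP 2009 = 15.80·552 + 54.55·815 + 30.68·423 + 30.64·632 = 85521.97.
Real GDP 2009 (at 1996 prices) = 10.99·552 + 38.71·815 + 24.96·423 + 17.22·632 = 59056.25.
Deflator = Nominal/Real × 100 = 85521.97/59056.25 × 100 = 144.814.

144.81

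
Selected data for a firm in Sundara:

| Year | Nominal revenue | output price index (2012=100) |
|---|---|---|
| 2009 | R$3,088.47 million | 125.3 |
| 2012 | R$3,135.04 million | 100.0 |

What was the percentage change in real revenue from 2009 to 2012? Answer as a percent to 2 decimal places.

Deflate each year: 2009 → 3088.47/1.253 = 2464.86; 2012 → 3135.04/1.000 = 3135.04.
So real revenue changed by 3135.04/2464.86 − 1 = 0.2719, i.e. 27.19%.

27.19%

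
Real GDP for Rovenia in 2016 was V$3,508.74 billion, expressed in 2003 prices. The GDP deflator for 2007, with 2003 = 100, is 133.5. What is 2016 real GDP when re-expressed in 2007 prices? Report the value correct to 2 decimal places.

Real GDP in 2007 prices = Real GDP in 2003 prices × (P_2007/P_2003) = 3508.74 × 1.335 = 4684.17.

V$4,684.17 billion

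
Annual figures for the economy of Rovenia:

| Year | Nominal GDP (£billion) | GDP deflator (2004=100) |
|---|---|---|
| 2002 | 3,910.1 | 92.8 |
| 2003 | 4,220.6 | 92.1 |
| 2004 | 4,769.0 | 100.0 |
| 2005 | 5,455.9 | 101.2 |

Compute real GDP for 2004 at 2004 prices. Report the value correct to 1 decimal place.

Real GDP 2004 = 4769.0 / 1.000 = 4769.00.

£4,769.0 billion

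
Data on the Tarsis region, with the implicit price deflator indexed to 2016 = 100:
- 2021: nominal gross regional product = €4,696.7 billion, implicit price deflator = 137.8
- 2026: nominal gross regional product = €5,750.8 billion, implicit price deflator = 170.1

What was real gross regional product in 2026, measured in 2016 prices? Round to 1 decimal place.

€3,380.8 billion

Real gross regional product = Nominal / (implicit price deflator/100) = 5750.8 / 1.701 = 3380.83.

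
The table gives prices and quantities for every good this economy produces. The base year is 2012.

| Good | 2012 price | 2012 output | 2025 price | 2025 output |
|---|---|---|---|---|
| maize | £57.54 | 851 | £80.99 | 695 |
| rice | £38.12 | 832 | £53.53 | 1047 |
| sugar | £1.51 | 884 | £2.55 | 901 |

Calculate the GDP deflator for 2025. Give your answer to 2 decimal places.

141.06

Nominal GDP 2025 = 80.99·695 + 53.53·1047 + 2.55·901 = 114631.51.
Real GDP 2025 (at 2012 prices) = 57.54·695 + 38.12·1047 + 1.51·901 = 81262.45.
Deflator = Nominal/Real × 100 = 114631.51/81262.45 × 100 = 141.063.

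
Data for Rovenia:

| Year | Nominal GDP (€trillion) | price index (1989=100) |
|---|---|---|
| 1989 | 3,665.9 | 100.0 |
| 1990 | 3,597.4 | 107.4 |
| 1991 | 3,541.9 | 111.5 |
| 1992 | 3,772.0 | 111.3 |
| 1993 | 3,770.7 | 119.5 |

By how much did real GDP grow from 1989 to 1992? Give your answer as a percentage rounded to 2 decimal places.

-7.55%

Real GDP 1989 = 3665.9/1.000 = 3665.90.
Real GDP 1992 = 3772.0/1.113 = 3389.04.
Change = 3389.04/3665.90 − 1 = -0.0755.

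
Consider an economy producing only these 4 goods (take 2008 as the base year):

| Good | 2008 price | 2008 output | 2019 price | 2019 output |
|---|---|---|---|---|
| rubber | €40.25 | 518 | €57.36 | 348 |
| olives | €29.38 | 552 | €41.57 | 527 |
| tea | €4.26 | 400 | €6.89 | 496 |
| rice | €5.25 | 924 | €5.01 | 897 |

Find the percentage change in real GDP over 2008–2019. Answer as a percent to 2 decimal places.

-16.76%

Real GDP 2008 = Nominal GDP 2008 = 40.25·518 + 29.38·552 + 4.26·400 + 5.25·924 = 43622.26.
Real GDP 2019 (at 2008 prices) = 40.25·348 + 29.38·527 + 4.26·496 + 5.25·897 = 36312.47.
Real growth = 36312.47/43622.26 − 1 = -0.1676.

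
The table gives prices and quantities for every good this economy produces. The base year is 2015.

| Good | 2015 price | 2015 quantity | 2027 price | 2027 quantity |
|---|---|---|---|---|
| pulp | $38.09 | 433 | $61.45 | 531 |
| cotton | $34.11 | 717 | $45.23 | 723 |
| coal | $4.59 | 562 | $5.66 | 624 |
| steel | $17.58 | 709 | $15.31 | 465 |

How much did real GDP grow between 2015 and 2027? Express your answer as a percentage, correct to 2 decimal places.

Real GDP 2015 = Nominal GDP 2015 = 38.09·433 + 34.11·717 + 4.59·562 + 17.58·709 = 55993.64.
Real GDP 2027 (at 2015 prices) = 38.09·531 + 34.11·723 + 4.59·624 + 17.58·465 = 55926.18.
Real growth = 55926.18/55993.64 − 1 = -0.0012.

-0.12%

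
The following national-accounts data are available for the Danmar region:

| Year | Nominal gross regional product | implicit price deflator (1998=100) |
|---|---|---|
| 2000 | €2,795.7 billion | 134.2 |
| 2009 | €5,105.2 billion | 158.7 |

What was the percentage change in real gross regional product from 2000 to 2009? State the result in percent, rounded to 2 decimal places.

Deflate each year: 2000 → 2795.7/1.342 = 2083.23; 2009 → 5105.2/1.587 = 3216.89.
So real gross regional product changed by 3216.89/2083.23 − 1 = 0.5442, i.e. 54.42%.

54.42%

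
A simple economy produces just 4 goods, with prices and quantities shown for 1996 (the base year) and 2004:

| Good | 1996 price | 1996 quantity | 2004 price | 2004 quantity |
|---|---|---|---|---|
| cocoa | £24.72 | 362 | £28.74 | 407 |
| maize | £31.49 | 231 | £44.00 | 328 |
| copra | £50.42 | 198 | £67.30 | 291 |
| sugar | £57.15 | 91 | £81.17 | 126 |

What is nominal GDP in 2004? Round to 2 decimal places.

Nominal GDP 2004 = Σ (p_2004 × q_2004) = 28.74·407 + 44.00·328 + 67.30·291 + 81.17·126 = 55940.90.

£55940.90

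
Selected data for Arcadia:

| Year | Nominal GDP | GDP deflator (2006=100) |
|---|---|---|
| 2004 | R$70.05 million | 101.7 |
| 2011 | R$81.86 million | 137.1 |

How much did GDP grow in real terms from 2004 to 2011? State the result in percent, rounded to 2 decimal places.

Deflate each year: 2004 → 70.05/1.017 = 68.88; 2011 → 81.86/1.371 = 59.71.
So real GDP changed by 59.71/68.88 − 1 = -0.1331, i.e. -13.31%.

-13.31%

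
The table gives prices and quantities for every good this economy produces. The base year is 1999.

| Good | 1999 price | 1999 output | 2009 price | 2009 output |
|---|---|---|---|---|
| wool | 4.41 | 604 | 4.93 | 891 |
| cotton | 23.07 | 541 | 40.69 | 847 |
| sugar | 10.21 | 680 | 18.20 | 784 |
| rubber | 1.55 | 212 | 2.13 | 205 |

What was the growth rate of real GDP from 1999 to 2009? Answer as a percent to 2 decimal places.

Real GDP 1999 = Nominal GDP 1999 = 4.41·604 + 23.07·541 + 10.21·680 + 1.55·212 = 22415.91.
Real GDP 2009 (at 1999 prices) = 4.41·891 + 23.07·847 + 10.21·784 + 1.55·205 = 31791.99.
Real growth = 31791.99/22415.91 − 1 = 0.4183.

41.83%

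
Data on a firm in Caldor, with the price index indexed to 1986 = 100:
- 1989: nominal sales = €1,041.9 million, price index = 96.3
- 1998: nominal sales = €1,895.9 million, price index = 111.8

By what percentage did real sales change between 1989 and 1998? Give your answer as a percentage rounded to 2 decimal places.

56.74%

Real sales 1989 = 1041.9 / 0.963 = 1081.93.
Real sales 1998 = 1895.9 / 1.118 = 1695.80.
Real growth = 1695.80 / 1081.93 − 1 = 0.5674.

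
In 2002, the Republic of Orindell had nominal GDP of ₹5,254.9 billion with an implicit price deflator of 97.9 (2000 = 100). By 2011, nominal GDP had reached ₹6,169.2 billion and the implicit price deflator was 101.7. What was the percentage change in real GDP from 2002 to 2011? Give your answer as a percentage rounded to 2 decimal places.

13.01%

Deflate each year: 2002 → 5254.9/0.979 = 5367.62; 2011 → 6169.2/1.017 = 6066.08.
So real GDP changed by 6066.08/5367.62 − 1 = 0.1301, i.e. 13.01%.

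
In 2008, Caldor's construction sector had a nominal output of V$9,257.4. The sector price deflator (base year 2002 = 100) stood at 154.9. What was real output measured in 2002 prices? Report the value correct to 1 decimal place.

Real output = Nominal / (sector price deflator/100) = 9257.4 / 1.549 = 5976.37.

V$5,976.4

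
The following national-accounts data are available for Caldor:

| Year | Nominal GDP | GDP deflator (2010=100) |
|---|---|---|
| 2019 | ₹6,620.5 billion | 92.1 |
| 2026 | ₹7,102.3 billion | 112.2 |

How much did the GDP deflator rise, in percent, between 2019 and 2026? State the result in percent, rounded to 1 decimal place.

21.8%

Price-level change = 112.2 / 92.1 − 1 = 0.2182.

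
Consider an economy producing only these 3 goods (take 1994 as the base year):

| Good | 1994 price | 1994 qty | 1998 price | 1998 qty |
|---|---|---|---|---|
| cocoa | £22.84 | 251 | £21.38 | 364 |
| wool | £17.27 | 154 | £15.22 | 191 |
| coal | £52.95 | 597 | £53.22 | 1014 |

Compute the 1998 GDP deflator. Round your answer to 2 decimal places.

Nominal GDP 1998 = 21.38·364 + 15.22·191 + 53.22·1014 = 64654.42.
Real GDP 1998 (at 1994 prices) = 22.84·364 + 17.27·191 + 52.95·1014 = 65303.63.
Deflator = Nominal/Real × 100 = 64654.42/65303.63 × 100 = 99.006.

99.01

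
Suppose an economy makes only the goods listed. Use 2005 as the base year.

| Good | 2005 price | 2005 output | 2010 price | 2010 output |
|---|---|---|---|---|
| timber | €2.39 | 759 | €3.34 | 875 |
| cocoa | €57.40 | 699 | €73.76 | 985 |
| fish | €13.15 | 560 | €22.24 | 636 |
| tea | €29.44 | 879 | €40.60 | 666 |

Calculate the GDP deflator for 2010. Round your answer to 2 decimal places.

134.83

Nominal GDP 2010 = 3.34·875 + 73.76·985 + 22.24·636 + 40.60·666 = 116760.34.
Real GDP 2010 (at 2005 prices) = 2.39·875 + 57.40·985 + 13.15·636 + 29.44·666 = 86600.69.
Deflator = Nominal/Real × 100 = 116760.34/86600.69 × 100 = 134.826.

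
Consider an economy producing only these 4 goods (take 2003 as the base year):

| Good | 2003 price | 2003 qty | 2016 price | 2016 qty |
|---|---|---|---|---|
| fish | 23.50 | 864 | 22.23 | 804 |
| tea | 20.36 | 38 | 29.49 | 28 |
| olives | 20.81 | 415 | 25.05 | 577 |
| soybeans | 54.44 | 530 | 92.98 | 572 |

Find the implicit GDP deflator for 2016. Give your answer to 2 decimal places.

Nominal GDP 2016 = 22.23·804 + 29.49·28 + 25.05·577 + 92.98·572 = 86337.05.
Real GDP 2016 (at 2003 prices) = 23.50·804 + 20.36·28 + 20.81·577 + 54.44·572 = 62611.13.
Deflator = Nominal/Real × 100 = 86337.05/62611.13 × 100 = 137.894.

137.89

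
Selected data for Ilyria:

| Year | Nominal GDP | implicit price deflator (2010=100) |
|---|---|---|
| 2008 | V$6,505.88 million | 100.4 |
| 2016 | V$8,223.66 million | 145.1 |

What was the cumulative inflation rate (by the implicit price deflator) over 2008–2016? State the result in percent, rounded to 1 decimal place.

Price-level change = 145.1 / 100.4 − 1 = 0.4452.

44.5%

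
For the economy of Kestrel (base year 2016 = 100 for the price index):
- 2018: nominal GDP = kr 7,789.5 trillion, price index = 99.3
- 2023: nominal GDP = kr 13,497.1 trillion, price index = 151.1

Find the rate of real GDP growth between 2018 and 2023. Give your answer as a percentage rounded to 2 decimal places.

13.87%

Deflate each year: 2018 → 7789.5/0.993 = 7844.41; 2023 → 13497.1/1.511 = 8932.56.
So real GDP changed by 8932.56/7844.41 − 1 = 0.1387, i.e. 13.87%.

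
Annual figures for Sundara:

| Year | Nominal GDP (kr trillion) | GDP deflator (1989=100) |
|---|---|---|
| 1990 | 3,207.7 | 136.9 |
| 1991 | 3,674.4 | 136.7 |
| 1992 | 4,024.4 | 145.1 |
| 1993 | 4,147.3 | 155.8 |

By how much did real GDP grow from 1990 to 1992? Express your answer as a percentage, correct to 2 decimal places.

Real GDP 1990 = 3207.7/1.369 = 2343.10.
Real GDP 1992 = 4024.4/1.451 = 2773.54.
Change = 2773.54/2343.10 − 1 = 0.1837.

18.37%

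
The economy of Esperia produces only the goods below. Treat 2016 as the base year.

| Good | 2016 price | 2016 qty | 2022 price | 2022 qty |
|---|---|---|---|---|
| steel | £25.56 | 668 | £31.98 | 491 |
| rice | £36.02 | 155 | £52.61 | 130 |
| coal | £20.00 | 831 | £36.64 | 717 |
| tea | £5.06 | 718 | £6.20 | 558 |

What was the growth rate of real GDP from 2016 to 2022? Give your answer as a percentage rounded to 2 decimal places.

-19.84%

Real GDP 2016 = Nominal GDP 2016 = 25.56·668 + 36.02·155 + 20.00·831 + 5.06·718 = 42910.26.
Real GDP 2022 (at 2016 prices) = 25.56·491 + 36.02·130 + 20.00·717 + 5.06·558 = 34396.04.
Real growth = 34396.04/42910.26 − 1 = -0.1984.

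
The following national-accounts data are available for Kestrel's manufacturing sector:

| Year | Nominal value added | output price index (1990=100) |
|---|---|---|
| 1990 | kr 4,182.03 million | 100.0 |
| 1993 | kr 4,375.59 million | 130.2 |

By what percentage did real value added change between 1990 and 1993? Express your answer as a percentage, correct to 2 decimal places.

-19.64%

Real value added 1990 = 4182.03 / 1.000 = 4182.03.
Real value added 1993 = 4375.59 / 1.302 = 3360.67.
Real growth = 3360.67 / 4182.03 − 1 = -0.1964.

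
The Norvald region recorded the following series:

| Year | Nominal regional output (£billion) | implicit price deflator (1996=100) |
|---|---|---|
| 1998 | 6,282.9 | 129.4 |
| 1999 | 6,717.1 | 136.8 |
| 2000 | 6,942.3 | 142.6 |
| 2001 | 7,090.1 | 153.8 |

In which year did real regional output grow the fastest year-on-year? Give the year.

1999: real = 6717.1/1.368 = 4910.16; growth vs 1998 (4855.41) = 1.13%.
2000: real = 6942.3/1.426 = 4868.37; growth vs 1999 (4910.16) = -0.85%.
2001: real = 7090.1/1.538 = 4609.95; growth vs 2000 (4868.37) = -5.31%.

1999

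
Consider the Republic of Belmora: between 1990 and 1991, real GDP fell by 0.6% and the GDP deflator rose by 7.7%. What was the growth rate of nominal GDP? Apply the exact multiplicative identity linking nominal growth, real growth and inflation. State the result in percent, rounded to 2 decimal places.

7.05%

(1 + g_nom) = (1 + g_real)(1 + π) = 0.9940 × 1.0770 = 1.07054.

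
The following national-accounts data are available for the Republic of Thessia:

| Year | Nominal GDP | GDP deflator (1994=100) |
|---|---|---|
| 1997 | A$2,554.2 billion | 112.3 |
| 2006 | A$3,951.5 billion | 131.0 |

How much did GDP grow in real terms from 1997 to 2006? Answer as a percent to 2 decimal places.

Deflate each year: 1997 → 2554.2/1.123 = 2274.44; 2006 → 3951.5/1.310 = 3016.41.
So real GDP changed by 3016.41/2274.44 − 1 = 0.3262, i.e. 32.62%.

32.62%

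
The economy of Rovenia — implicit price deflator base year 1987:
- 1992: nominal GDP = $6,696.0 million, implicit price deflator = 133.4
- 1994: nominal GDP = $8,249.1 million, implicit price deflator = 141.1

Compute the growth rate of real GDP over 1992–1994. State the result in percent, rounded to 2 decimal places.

16.47%

Deflate each year: 1992 → 6696.0/1.334 = 5019.49; 1994 → 8249.1/1.411 = 5846.28.
So real GDP changed by 5846.28/5019.49 − 1 = 0.1647, i.e. 16.47%.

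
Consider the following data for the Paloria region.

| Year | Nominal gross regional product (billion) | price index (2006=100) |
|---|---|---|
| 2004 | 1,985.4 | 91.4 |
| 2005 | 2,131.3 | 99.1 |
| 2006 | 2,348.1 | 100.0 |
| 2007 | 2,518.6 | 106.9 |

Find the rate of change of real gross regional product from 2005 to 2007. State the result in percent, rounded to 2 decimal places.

9.55%

Real gross regional product 2005 = 2131.3/0.991 = 2150.66.
Real gross regional product 2007 = 2518.6/1.069 = 2356.03.
Change = 2356.03/2150.66 − 1 = 0.0955.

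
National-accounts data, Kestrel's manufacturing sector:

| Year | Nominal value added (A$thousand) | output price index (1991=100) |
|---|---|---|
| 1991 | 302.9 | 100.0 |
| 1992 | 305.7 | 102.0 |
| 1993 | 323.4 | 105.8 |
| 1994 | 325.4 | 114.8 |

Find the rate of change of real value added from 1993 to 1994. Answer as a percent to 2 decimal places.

-7.27%

Real value added 1993 = 323.4/1.058 = 305.67.
Real value added 1994 = 325.4/1.148 = 283.45.
Change = 283.45/305.67 − 1 = -0.0727.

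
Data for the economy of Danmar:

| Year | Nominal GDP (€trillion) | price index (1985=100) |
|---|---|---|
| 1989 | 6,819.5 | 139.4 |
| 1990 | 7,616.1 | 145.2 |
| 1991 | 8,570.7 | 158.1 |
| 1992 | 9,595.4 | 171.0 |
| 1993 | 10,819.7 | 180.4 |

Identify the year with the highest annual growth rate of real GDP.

1990: real = 7616.1/1.452 = 5245.25; growth vs 1989 (4892.04) = 7.22%.
1991: real = 8570.7/1.581 = 5421.06; growth vs 1990 (5245.25) = 3.35%.
1992: real = 9595.4/1.710 = 5611.35; growth vs 1991 (5421.06) = 3.51%.
1993: real = 10819.7/1.804 = 5997.62; growth vs 1992 (5611.35) = 6.88%.

1990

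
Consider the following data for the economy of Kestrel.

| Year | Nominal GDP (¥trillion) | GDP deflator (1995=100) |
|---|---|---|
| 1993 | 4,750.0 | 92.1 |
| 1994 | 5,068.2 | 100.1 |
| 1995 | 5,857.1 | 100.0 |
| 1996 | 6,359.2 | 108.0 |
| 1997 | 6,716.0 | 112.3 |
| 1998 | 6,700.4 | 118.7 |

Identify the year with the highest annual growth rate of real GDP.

1995

1994: real = 5068.2/1.001 = 5063.14; growth vs 1993 (5157.44) = -1.83%.
1995: real = 5857.1/1.000 = 5857.10; growth vs 1994 (5063.14) = 15.68%.
1996: real = 6359.2/1.080 = 5888.15; growth vs 1995 (5857.10) = 0.53%.
1997: real = 6716.0/1.123 = 5980.41; growth vs 1996 (5888.15) = 1.57%.
1998: real = 6700.4/1.187 = 5644.82; growth vs 1997 (5980.41) = -5.61%.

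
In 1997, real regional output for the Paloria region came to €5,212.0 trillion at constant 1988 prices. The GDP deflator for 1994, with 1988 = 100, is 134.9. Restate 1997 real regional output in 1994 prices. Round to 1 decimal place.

Real regional output in 1994 prices = Real regional output in 1988 prices × (P_1994/P_1988) = 5212.0 × 1.349 = 7030.99.

€7,031.0 trillion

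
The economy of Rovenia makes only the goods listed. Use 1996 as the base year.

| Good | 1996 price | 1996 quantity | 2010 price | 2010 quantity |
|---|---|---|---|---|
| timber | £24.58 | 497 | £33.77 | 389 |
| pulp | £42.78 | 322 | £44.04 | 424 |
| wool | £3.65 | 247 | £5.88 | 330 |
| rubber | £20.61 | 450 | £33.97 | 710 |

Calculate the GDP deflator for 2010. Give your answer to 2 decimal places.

Nominal GDP 2010 = 33.77·389 + 44.04·424 + 5.88·330 + 33.97·710 = 57868.59.
Real GDP 2010 (at 1996 prices) = 24.58·389 + 42.78·424 + 3.65·330 + 20.61·710 = 43537.94.
Deflator = Nominal/Real × 100 = 57868.59/43537.94 × 100 = 132.915.

132.92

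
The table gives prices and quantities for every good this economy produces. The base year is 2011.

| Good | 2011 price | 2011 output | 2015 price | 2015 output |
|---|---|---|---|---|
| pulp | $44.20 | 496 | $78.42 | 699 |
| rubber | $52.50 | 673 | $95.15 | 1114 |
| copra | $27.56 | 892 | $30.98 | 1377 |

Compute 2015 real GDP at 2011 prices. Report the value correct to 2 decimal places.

$127330.92

Real GDP 2015 = Σ (p_2011 × q_2015) = 44.20·699 + 52.50·1114 + 27.56·1377 = 127330.92.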